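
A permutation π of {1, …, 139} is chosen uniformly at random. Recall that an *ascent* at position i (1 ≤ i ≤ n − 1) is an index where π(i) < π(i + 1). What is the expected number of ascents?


Write X = Σ X_I over i = 1, …, 138, with X_I the indicator of one ascent.
There are 138 indicators.
For each fixed i, the pair (π(i), π(i+1)) is a uniformly random ordered pair of distinct values from {1, …, 139}; by symmetry P[π(i) < π(i+1)] = 1/2.
By linearity: E[X] = 138 · (1/2) = (139 − 1) · (1/2) = 69 ≈ 69.000.

E[X] = 69 = 69.000.


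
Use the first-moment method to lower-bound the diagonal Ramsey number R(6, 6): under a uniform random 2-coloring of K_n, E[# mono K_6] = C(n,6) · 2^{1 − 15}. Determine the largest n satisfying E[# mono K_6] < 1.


We need C(n, 6) · 2^{1 − 15} < 1, i.e. C(n, 6) < 2^{15 − 1} = 16384.
Check values of n near the boundary:
  n = 11: C(11, 6) = 462; 462 < 16384? YES
  n = 12: C(12, 6) = 924; 924 < 16384? YES
  n = 13: C(13, 6) = 1716; 1716 < 16384? YES
  n = 14: C(14, 6) = 3003; 3003 < 16384? YES
  n = 15: C(15, 6) = 5005; 5005 < 16384? YES
  n = 16: C(16, 6) = 8008; 8008 < 16384? YES
  n = 17: C(17, 6) = 12376; 12376 < 16384? YES
  n = 18: C(18, 6) = 18564; 18564 < 16384? NO
The largest n with C(n, 6) < 16384 is n = 17 (where E[X] = 1547/2048 ≈ 0.755). Hence R(6, 6) > 17, i.e. R(6, 6) ≥ 18.

Largest n = 17; hence R(6, 6) > 17.


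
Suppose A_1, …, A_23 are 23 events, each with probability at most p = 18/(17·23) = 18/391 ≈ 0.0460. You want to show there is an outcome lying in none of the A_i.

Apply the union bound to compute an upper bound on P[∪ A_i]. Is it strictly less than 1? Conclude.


Union bound: P[∪_{i=1}^{23} A_i] ≤ Σ_i P[A_i] ≤ 23·p = 23·(18/391) = 18/17.
Numerically: 18/17 ≈ 1.0588.
Is 18/17 < 1? NO.
Since the bound 18/17 is ≥ 1, the union bound is uninformative here; it does NOT by itself certify existence.

23·p = 18/17 ≈ 1.0588; existence NOT certified by the union bound.


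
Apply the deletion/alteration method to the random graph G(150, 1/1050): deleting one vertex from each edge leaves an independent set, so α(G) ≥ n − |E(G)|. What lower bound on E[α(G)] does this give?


E[|E(G)|] = C(150, 2)·p = 11175 · (1/1050) = 149/14.
E[α(G)] ≥ n − E[|E(G)|] = 150 − 149/14 = 1951/14.
Numerically: ≈ 139.3571.
(This is only a lower bound; the true E[α(G)] may be larger.)

E[α(G)] ≥ 1951/14 ≈ 139.3571.


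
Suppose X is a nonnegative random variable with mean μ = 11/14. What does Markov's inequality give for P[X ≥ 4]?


μ = E[X] = 11/14, a = 4.
Markov: P[X ≥ 4] ≤ μ/a = (11/14)/4 = 11/56.
Numerically: ≈ 0.1964.
(Since a = 4 > μ = 0.7857, the bound 11/56 is < 1 and informative.)

P[X ≥ 4] ≤ 11/56 ≈ 0.1964.


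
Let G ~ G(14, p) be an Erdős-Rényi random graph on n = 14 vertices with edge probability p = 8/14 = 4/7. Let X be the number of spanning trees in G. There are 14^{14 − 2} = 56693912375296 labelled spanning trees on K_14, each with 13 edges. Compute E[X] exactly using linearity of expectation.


K_14 has 14^{14 − 2} = 56693912375296 labelled spanning trees.
For each such spanning tree H, let X_H = 1 if all 13 edges of H are present in G. Then P[X_H = 1] = p^{13} = (4/7)^{13} = 67108864/96889010407.
By linearity of expectation: E[X] = Σ_H E[X_H] = 56693912375296 · p^{13} = 56693912375296 · 67108864/96889010407 = 274877906944/7.
Numerically: E[X] ≈ 3.927e+10.

E[X] = 56693912375296 · (4/7)^{13} = 274877906944/7 ≈ 3.927e+10.


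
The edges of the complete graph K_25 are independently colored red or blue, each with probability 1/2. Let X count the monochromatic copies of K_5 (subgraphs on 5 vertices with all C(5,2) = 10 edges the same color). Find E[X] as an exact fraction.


Let X = Σ_S X_S over the C(25, 5) = 53130 subsets S of size 5, where X_S = 1 if the K_5 on S is monochromatic.
For a fixed S, the K_5 on S has C(5, 2) = 10 edges. P[all 10 edges red] = (1/2)^10, and likewise for blue, so P[monochromatic] = 2·(1/2)^10 = 2^{1 − 10} = 1/512.
Summing: E[X] = C(25, 5) · 2^{1 − 10} = 53130 · 1/512 = 26565/256.
Numerically: E[X] ≈ 103.769531.

E[X] = C(25,5)·2^(1−C(5,2)) = 26565/256 ≈ 103.769531.


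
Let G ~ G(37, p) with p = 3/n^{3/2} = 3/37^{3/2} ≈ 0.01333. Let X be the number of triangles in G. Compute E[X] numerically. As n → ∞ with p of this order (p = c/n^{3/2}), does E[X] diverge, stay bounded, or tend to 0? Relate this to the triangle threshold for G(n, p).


Number of potential triangles: C(37, 3) = 7770.
Each occurs with probability p³ ≈ (0.01333)³ ≈ 2.368405e-06.
By linearity: E[X] = C(37, 3)·p³ ≈ 7770 · 2.368405e-06 ≈ 0.0184.
Since α = 3/2 > 1, p = c/n^{3/2} = o(1/n) is below the triangle threshold p ~ 1/n. Asymptotically E[X] ~ (c³/6)·n^{3(1−α)} = (3³/6)·n^{-1.5} → 0, so by Markov's inequality G has no triangles w.h.p.

E[X] ≈ 0.0184; in regime p = Θ(1/n^{3/2}) E[X] tends to 0 (below the triangle threshold p ~ 1/n).


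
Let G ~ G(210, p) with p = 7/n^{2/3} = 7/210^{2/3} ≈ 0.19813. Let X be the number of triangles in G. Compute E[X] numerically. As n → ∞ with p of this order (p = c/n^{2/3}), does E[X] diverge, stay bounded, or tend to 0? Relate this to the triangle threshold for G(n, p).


Number of potential triangles: C(210, 3) = 1521520.
Each occurs with probability p³ ≈ (0.19813)³ ≈ 7.7777778e-03.
By linearity: E[X] = C(210, 3)·p³ ≈ 1521520 · 7.7777778e-03 ≈ 11834.04444.
Since α = 2/3 < 1, p = c/n^{2/3} ≫ 1/n is above the triangle threshold p ~ 1/n. Asymptotically E[X] ~ (c³/6)·n^{3(1−α)} = (7³/6)·n^{1} → ∞; triangles are abundant w.h.p.

E[X] ≈ 11834.04444; in regime p = Θ(1/n^{2/3}) E[X] diverges (above the triangle threshold p ~ 1/n).


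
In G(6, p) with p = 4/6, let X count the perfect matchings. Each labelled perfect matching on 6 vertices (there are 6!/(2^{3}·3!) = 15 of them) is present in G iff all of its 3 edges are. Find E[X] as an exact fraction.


K_6 has 6!/(2^{3}·3!) = 15 labelled perfect matchings.
For each such perfect matching H, let X_H = 1 if all 3 edges of H are present in G. Then P[X_H = 1] = p^{3} = (2/3)^{3} = 8/27.
By linearity of expectation: E[X] = Σ_H E[X_H] = 15 · p^{3} = 15 · 8/27 = 40/9.
Numerically: E[X] ≈ 4.44444.

E[X] = 15 · (2/3)^{3} = 40/9 ≈ 4.44444.


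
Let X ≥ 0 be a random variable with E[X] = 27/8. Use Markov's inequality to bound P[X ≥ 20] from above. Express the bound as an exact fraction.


μ = E[X] = 27/8, a = 20.
Markov: P[X ≥ 20] ≤ μ/a = (27/8)/20 = 27/160.
Numerically: ≈ 0.16875.
(Since a = 20 > μ = 3.37500, the bound 27/160 is < 1 and informative.)

P[X ≥ 20] ≤ 27/160 ≈ 0.16875.


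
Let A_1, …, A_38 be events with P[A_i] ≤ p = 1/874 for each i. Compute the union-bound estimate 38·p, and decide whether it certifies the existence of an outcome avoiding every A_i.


Union bound: P[∪_{i=1}^{38} A_i] ≤ Σ_i P[A_i] ≤ 38·p = 38·(1/874) = 1/23.
Numerically: 1/23 ≈ 0.0435.
Is 1/23 < 1? YES.
Since P[∪ A_i] ≤ 1/23 < 1, the complement has P[∩ A_i^c] ≥ 1 − 1/23 = 22/23 > 0, so some outcome avoids every A_i.

38·p = 1/23 ≈ 0.0435; existence CERTIFIED by the union bound.


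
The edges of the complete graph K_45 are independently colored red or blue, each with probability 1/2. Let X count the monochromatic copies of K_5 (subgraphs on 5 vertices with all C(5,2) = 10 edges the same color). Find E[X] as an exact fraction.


Let X = Σ_S X_S over the C(45, 5) = 1221759 subsets S of size 5, where X_S = 1 if the K_5 on S is monochromatic.
For a fixed S, the K_5 on S has C(5, 2) = 10 edges. P[all 10 edges red] = (1/2)^10, and likewise for blue, so P[monochromatic] = 2·(1/2)^10 = 2^{1 − 10} = 1/512.
By linearity: E[X] = C(45, 5) · 2^{1 − 10} = 1221759 · 1/512 = 1221759/512.
Numerically: E[X] ≈ 2386.248.

E[X] = C(45,5)·2^(1−C(5,2)) = 1221759/512 ≈ 2386.248.


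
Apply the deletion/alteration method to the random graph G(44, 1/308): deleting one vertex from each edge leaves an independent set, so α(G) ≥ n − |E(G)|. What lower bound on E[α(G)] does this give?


E[|E(G)|] = C(44, 2)·p = 946 · (1/308) = 43/14.
E[α(G)] ≥ n − E[|E(G)|] = 44 − 43/14 = 573/14.
Numerically: ≈ 40.9286.
(This is only a lower bound; the true E[α(G)] may be larger.)

E[α(G)] ≥ 573/14 ≈ 40.9286.


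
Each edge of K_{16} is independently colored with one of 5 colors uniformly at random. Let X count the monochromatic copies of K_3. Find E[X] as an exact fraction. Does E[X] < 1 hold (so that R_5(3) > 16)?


E[X] = C(16, 3) · 5^{1 − 3} = 560 · 5^{−2} = 560/25.
As a reduced fraction: E[X] = 112/5 ≈ 22.400.
Is E[X] < 1? NO.
Since E[X] ≥ 1, the first-moment bound is inconclusive at n = 16; it does NOT by itself certify R_5(3) > 16.

E[X] = 112/5 ≈ 22.400; E[X] ≥ 1; first-moment method inconclusive here.


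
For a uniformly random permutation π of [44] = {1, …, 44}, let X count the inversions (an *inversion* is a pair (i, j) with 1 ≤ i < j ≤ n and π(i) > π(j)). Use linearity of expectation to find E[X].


Write X = Σ X_I over the C(44, 2) = 946 pairs i < j, with X_I the indicator of one inversion.
There are 946 indicators.
For each fixed pair i < j, the values π(i) and π(j) are two distinct elements of {1, …, 44} in uniformly random order; by symmetry P[π(i) > π(j)] = 1/2.
By linearity: E[X] = 946 · (1/2) = C(44, 2) · (1/2) = 946/2 = 473 ≈ 473.00000.

E[X] = 473 = 473.00000.


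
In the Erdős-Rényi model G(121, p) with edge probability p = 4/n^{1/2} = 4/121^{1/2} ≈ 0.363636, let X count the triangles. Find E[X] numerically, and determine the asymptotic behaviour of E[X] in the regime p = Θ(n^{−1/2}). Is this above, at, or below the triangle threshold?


Number of potential triangles: C(121, 3) = 287980.
Each occurs with probability p³ ≈ (0.363636)³ ≈ 4.80841473e-02.
By linearity: E[X] = C(121, 3)·p³ ≈ 287980 · 4.80841473e-02 ≈ 13847.272727.
Since α = 1/2 < 1, p = c/n^{1/2} ≫ 1/n is above the triangle threshold p ~ 1/n. Asymptotically E[X] ~ (c³/6)·n^{3(1−α)} = (4³/6)·n^{1.5} → ∞; triangles are abundant w.h.p.

E[X] ≈ 13847.272727; in regime p = Θ(1/n^{1/2}) E[X] diverges (above the triangle threshold p ~ 1/n).


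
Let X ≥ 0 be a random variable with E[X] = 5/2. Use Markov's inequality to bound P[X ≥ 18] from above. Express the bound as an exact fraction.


μ = E[X] = 5/2, a = 18.
Markov: P[X ≥ 18] ≤ μ/a = (5/2)/18 = 5/36.
Numerically: ≈ 0.13889.
(Since a = 18 > μ = 2.50000, the bound 5/36 is < 1 and informative.)

P[X ≥ 18] ≤ 5/36 ≈ 0.13889.


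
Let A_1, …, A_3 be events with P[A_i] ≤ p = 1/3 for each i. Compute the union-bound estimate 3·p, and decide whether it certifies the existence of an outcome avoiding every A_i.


Union bound: P[∪_{i=1}^{3} A_i] ≤ Σ_i P[A_i] ≤ 3·p = 3·(1/3) = 1.
Numerically: 1 ≈ 1.0000.
Is 1 < 1? NO.
Since the bound 1 is ≥ 1, the union bound is uninformative here; it does NOT by itself certify existence.

3·p = 1 ≈ 1.0000; existence NOT certified by the union bound.


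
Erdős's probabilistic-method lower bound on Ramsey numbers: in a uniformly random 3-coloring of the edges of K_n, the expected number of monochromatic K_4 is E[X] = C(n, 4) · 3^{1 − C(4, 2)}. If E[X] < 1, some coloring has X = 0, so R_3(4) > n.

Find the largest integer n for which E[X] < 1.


We need C(n, 4) · 3^{1 − 6} < 1, i.e. C(n, 4) < 3^{6 − 1} = 243.
Check values of n near the boundary:
  n = 5: C(5, 4) = 5; 5 < 243? YES
  n = 6: C(6, 4) = 15; 15 < 243? YES
  n = 7: C(7, 4) = 35; 35 < 243? YES
  n = 8: C(8, 4) = 70; 70 < 243? YES
  n = 9: C(9, 4) = 126; 126 < 243? YES
  n = 10: C(10, 4) = 210; 210 < 243? YES
  n = 11: C(11, 4) = 330; 330 < 243? NO
  n = 12: C(12, 4) = 495; 495 < 243? NO
  n = 13: C(13, 4) = 715; 715 < 243? NO
The largest n with C(n, 4) < 243 is n = 10 (where E[X] = 70/81 ≈ 0.8641975). Hence R_3(4) > 10, i.e. R_3(4) ≥ 11.

Largest n = 10; hence R_3(4) > 10.


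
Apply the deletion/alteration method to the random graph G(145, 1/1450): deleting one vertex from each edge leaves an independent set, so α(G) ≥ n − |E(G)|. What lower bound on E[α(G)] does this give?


E[|E(G)|] = C(145, 2)·p = 10440 · (1/1450) = 36/5.
E[α(G)] ≥ n − E[|E(G)|] = 145 − 36/5 = 689/5.
Numerically: ≈ 137.8000.
(This is only a lower bound; the true E[α(G)] may be larger.)

E[α(G)] ≥ 689/5 ≈ 137.8000.


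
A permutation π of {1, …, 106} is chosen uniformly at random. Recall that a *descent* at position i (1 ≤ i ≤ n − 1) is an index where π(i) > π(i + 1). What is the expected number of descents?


Write X = Σ X_I over i = 1, …, 105, with X_I the indicator of one descent.
There are 105 indicators.
For each fixed i, the pair (π(i), π(i+1)) is a uniformly random ordered pair of distinct values from {1, …, 106}; by symmetry P[π(i) > π(i+1)] = 1/2.
By linearity: E[X] = 105 · (1/2) = (106 − 1) · (1/2) = 105/2 ≈ 52.500000.

E[X] = 105/2 = 52.500000.


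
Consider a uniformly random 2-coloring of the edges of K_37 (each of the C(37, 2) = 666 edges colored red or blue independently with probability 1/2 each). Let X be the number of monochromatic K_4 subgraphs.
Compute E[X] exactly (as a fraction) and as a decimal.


Let X = Σ_S X_S over the C(37, 4) = 66045 subsets S of size 4, where X_S = 1 if the K_4 on S is monochromatic.
For a fixed S, the K_4 on S has C(4, 2) = 6 edges. P[all 6 edges red] = (1/2)^6, and likewise for blue, so P[monochromatic] = 2·(1/2)^6 = 2^{1 − 6} = 1/32.
By linearity: E[X] = C(37, 4) · 2^{1 − 6} = 66045 · 1/32 = 66045/32.
Numerically: E[X] ≈ 2063.90625.

E[X] = C(37,4)·2^(1−C(4,2)) = 66045/32 ≈ 2063.90625.


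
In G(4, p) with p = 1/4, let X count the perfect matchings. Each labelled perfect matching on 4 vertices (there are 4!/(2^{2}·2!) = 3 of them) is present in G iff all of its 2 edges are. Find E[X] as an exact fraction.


K_4 has 4!/(2^{2}·2!) = 3 labelled perfect matchings.
For each such perfect matching H, let X_H = 1 if all 2 edges of H are present in G. Then P[X_H = 1] = p^{2} = (1/4)^{2} = 1/16.
By linearity: E[X] = Σ_H E[X_H] = 3 · p^{2} = 3 · 1/16 = 3/16.
Numerically: E[X] ≈ 0.188.

E[X] = 3 · (1/4)^{2} = 3/16 ≈ 0.188.


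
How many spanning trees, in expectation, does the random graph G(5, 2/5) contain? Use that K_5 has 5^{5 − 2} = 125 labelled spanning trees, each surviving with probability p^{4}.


K_5 has 5^{5 − 2} = 125 labelled spanning trees.
For each such spanning tree H, let X_H = 1 if all 4 edges of H are present in G. Then P[X_H = 1] = p^{4} = (2/5)^{4} = 16/625.
By linearity: E[X] = Σ_H E[X_H] = 125 · p^{4} = 125 · 16/625 = 16/5.
Numerically: E[X] ≈ 3.2.

E[X] = 125 · (2/5)^{4} = 16/5 ≈ 3.2.


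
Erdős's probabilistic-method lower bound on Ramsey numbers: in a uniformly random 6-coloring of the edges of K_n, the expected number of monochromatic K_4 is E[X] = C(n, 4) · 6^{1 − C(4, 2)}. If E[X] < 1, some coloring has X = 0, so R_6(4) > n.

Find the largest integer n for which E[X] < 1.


We need C(n, 4) · 6^{1 − 6} < 1, i.e. C(n, 4) < 6^{6 − 1} = 7776.
Check values of n near the boundary:
  n = 20: C(20, 4) = 4845; 4845 < 7776? YES
  n = 21: C(21, 4) = 5985; 5985 < 7776? YES
  n = 22: C(22, 4) = 7315; 7315 < 7776? YES
  n = 23: C(23, 4) = 8855; 8855 < 7776? NO
The largest n with C(n, 4) < 7776 is n = 22 (where E[X] = 7315/7776 ≈ 0.9407150). Hence R_6(4) > 22, i.e. R_6(4) ≥ 23.

Largest n = 22; hence R_6(4) > 22.


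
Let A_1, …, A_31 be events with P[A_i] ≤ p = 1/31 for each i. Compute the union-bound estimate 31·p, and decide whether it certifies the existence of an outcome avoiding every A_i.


Union bound: P[∪_{i=1}^{31} A_i] ≤ Σ_i P[A_i] ≤ 31·p = 31·(1/31) = 1.
Numerically: 1 ≈ 1.0000000.
Is 1 < 1? NO.
Since the bound 1 is ≥ 1, the union bound is uninformative here; it does NOT by itself certify existence.

31·p = 1 ≈ 1.0000000; existence NOT certified by the union bound.


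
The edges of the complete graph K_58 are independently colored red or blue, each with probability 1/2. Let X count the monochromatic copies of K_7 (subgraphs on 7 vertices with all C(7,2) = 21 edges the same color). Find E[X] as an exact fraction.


Let X = Σ_S X_S over the C(58, 7) = 300674088 subsets S of size 7, where X_S = 1 if the K_7 on S is monochromatic.
For a fixed S, the K_7 on S has C(7, 2) = 21 edges. P[all 21 edges red] = (1/2)^21, and likewise for blue, so P[monochromatic] = 2·(1/2)^21 = 2^{1 − 21} = 1/1048576.
By linearity of expectation: E[X] = C(58, 7) · 2^{1 − 21} = 300674088 · 1/1048576 = 37584261/131072.
Numerically: E[X] ≈ 286.745.

E[X] = C(58,7)·2^(1−C(7,2)) = 37584261/131072 ≈ 286.745.


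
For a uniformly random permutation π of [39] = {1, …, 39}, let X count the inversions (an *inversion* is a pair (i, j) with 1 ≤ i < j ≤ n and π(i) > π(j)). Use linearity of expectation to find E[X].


Write X = Σ X_I over the C(39, 2) = 741 pairs i < j, with X_I the indicator of one inversion.
There are 741 indicators.
For each fixed pair i < j, the values π(i) and π(j) are two distinct elements of {1, …, 39} in uniformly random order; by symmetry P[π(i) > π(j)] = 1/2.
By linearity: E[X] = 741 · (1/2) = C(39, 2) · (1/2) = 741/2 = 741/2 ≈ 370.500.

E[X] = 741/2 = 370.500.


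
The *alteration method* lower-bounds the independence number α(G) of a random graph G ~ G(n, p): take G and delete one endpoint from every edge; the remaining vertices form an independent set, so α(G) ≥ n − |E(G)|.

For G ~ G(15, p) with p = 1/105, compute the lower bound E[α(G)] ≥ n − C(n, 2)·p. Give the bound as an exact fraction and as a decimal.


E[|E(G)|] = C(15, 2)·p = 105 · (1/105) = 1.
E[α(G)] ≥ n − E[|E(G)|] = 15 − 1 = 14.
Numerically: ≈ 14.00000.
(This is only a lower bound; the true E[α(G)] may be larger.)

E[α(G)] ≥ 14 ≈ 14.00000.


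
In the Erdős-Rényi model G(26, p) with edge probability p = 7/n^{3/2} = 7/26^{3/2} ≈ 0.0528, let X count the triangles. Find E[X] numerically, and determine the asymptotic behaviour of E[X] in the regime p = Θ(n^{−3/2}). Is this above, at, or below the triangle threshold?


Number of potential triangles: C(26, 3) = 2600.
Each occurs with probability p³ ≈ (0.0528)³ ≈ 1.4720212e-04.
By linearity: E[X] = C(26, 3)·p³ ≈ 2600 · 1.4720212e-04 ≈ 0.38273.
Since α = 3/2 > 1, p = c/n^{3/2} = o(1/n) is below the triangle threshold p ~ 1/n. Asymptotically E[X] ~ (c³/6)·n^{3(1−α)} = (7³/6)·n^{-1.5} → 0, so by Markov's inequality G has no triangles w.h.p.

E[X] ≈ 0.38273; in regime p = Θ(1/n^{3/2}) E[X] tends to 0 (below the triangle threshold p ~ 1/n).


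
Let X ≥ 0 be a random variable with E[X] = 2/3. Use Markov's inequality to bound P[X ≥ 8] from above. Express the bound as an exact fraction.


μ = E[X] = 2/3, a = 8.
Markov: P[X ≥ 8] ≤ μ/a = (2/3)/8 = 1/12.
Numerically: ≈ 0.083.
(Since a = 8 > μ = 0.667, the bound 1/12 is < 1 and informative.)

P[X ≥ 8] ≤ 1/12 ≈ 0.083.


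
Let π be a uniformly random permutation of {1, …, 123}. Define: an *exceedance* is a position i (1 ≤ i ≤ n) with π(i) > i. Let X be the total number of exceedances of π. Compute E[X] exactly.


Write X = Σ_{i=1}^{123} X_i, where X_i = 1_{π(i) > i}.
For each fixed i, π(i) is uniform over {1, …, 123} (marginal of a uniform permutation), so P[π(i) > i] = (n − i)/n. Summing: Σ_{i=1}^{123} (n − i)/n = (0 + 1 + … + 122)/123 = 123(123 − 1)/(2·123) = (123 − 1)/2.
Hence E[X] = Σ_{i=1}^{123} (123 − i)/123 = 61 ≈ 61.000.

E[X] = 61 = 61.000.


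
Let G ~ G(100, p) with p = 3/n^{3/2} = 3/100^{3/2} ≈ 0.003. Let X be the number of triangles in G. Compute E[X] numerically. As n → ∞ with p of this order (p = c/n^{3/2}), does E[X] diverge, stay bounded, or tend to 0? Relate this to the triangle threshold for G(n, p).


Number of potential triangles: C(100, 3) = 161700.
Each occurs with probability p³ ≈ (0.003)³ ≈ 2.70000000e-08.
By linearity: E[X] = C(100, 3)·p³ ≈ 161700 · 2.70000000e-08 ≈ 0.004366.
Since α = 3/2 > 1, p = c/n^{3/2} = o(1/n) is below the triangle threshold p ~ 1/n. Asymptotically E[X] ~ (c³/6)·n^{3(1−α)} = (3³/6)·n^{-1.5} → 0, so by Markov's inequality G has no triangles w.h.p.

E[X] ≈ 0.004366; in regime p = Θ(1/n^{3/2}) E[X] tends to 0 (below the triangle threshold p ~ 1/n).


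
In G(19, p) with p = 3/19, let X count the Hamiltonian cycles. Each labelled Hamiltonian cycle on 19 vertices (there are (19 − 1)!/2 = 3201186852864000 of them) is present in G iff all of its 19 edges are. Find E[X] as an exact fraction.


K_19 has (19 − 1)!/2 = 3201186852864000 labelled Hamiltonian cycles.
For each such Hamiltonian cycle H, let X_H = 1 if all 19 edges of H are present in G. Then P[X_H = 1] = p^{19} = (3/19)^{19} = 1162261467/1978419655660313589123979.
Summing the indicators: E[X] = Σ_H E[X_H] = 3201186852864000 · p^{19} = 3201186852864000 · 1162261467/1978419655660313589123979 = 3720616127750825791488000/1978419655660313589123979.
Numerically: E[X] ≈ 1.881.

E[X] = 3201186852864000 · (3/19)^{19} = 3720616127750825791488000/1978419655660313589123979 ≈ 1.881.


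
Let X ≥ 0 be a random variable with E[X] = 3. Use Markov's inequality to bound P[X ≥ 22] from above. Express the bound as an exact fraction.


μ = E[X] = 3, a = 22.
Markov: P[X ≥ 22] ≤ μ/a = (3)/22 = 3/22.
Numerically: ≈ 0.13636.
(Since a = 22 > μ = 3.00000, the bound 3/22 is < 1 and informative.)

P[X ≥ 22] ≤ 3/22 ≈ 0.13636.


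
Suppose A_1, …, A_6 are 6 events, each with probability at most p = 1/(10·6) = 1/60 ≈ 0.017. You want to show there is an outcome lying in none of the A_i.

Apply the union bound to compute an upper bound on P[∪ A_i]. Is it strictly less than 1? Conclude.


Union bound: P[∪_{i=1}^{6} A_i] ≤ Σ_i P[A_i] ≤ 6·p = 6·(1/60) = 1/10.
Numerically: 1/10 ≈ 0.100.
Is 1/10 < 1? YES.
Since P[∪ A_i] ≤ 1/10 < 1, the complement has P[∩ A_i^c] ≥ 1 − 1/10 = 9/10 > 0, so some outcome avoids every A_i.

6·p = 1/10 ≈ 0.100; existence CERTIFIED by the union bound.


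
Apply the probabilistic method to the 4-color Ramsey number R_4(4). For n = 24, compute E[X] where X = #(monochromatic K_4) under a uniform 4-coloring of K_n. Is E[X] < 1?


E[X] = C(24, 4) · 4^{1 − 6} = 10626 · 4^{−5} = 10626/1024.
As a reduced fraction: E[X] = 5313/512 ≈ 10.3770.
Is E[X] < 1? NO.
Since E[X] ≥ 1, the first-moment bound is inconclusive at n = 24; it does NOT by itself certify R_4(4) > 24.

E[X] = 5313/512 ≈ 10.3770; E[X] ≥ 1; first-moment method inconclusive here.


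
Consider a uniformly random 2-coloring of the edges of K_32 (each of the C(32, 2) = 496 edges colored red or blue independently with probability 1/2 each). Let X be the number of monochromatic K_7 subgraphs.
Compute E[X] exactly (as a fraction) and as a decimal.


Let X = Σ_S X_S over the C(32, 7) = 3365856 subsets S of size 7, where X_S = 1 if the K_7 on S is monochromatic.
For a fixed S, the K_7 on S has C(7, 2) = 21 edges. P[all 21 edges red] = (1/2)^21, and likewise for blue, so P[monochromatic] = 2·(1/2)^21 = 2^{1 − 21} = 1/1048576.
By linearity of expectation: E[X] = C(32, 7) · 2^{1 − 21} = 3365856 · 1/1048576 = 105183/32768.
Numerically: E[X] ≈ 3.210.

E[X] = C(32,7)·2^(1−C(7,2)) = 105183/32768 ≈ 3.210.


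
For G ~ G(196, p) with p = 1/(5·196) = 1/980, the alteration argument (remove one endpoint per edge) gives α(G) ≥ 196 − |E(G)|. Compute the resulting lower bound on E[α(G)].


E[|E(G)|] = C(196, 2)·p = 19110 · (1/980) = 39/2.
E[α(G)] ≥ n − E[|E(G)|] = 196 − 39/2 = 353/2.
Numerically: ≈ 176.500000.
(This is only a lower bound; the true E[α(G)] may be larger.)

E[α(G)] ≥ 353/2 ≈ 176.500000.


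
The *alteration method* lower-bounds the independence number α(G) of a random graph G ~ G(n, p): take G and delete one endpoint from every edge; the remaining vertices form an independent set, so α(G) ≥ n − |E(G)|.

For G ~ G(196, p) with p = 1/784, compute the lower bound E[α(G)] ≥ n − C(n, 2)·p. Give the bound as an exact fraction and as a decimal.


E[|E(G)|] = C(196, 2)·p = 19110 · (1/784) = 195/8.
E[α(G)] ≥ n − E[|E(G)|] = 196 − 195/8 = 1373/8.
Numerically: ≈ 171.625000.
(This is only a lower bound; the true E[α(G)] may be larger.)

E[α(G)] ≥ 1373/8 ≈ 171.625000.


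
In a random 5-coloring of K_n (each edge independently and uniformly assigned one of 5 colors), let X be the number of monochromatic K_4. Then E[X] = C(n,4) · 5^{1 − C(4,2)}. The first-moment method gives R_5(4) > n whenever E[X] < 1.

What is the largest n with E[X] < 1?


We need C(n, 4) · 5^{1 − 6} < 1, i.e. C(n, 4) < 5^{6 − 1} = 3125.
Check values of n near the boundary:
  n = 16: C(16, 4) = 1820; 1820 < 3125? YES
  n = 17: C(17, 4) = 2380; 2380 < 3125? YES
  n = 18: C(18, 4) = 3060; 3060 < 3125? YES
  n = 19: C(19, 4) = 3876; 3876 < 3125? NO
The largest n with C(n, 4) < 3125 is n = 18 (where E[X] = 612/625 ≈ 0.979200). Hence R_5(4) > 18, i.e. R_5(4) ≥ 19.

Largest n = 18; hence R_5(4) > 18.


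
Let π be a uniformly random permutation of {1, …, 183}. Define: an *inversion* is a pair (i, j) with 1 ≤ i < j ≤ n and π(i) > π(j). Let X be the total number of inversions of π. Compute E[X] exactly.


Write X = Σ X_I over the C(183, 2) = 16653 pairs i < j, with X_I the indicator of one inversion.
There are 16653 indicators.
For each fixed pair i < j, the values π(i) and π(j) are two distinct elements of {1, …, 183} in uniformly random order; by symmetry P[π(i) > π(j)] = 1/2.
By linearity: E[X] = 16653 · (1/2) = C(183, 2) · (1/2) = 16653/2 = 16653/2 ≈ 8326.500000.

E[X] = 16653/2 = 8326.500000.


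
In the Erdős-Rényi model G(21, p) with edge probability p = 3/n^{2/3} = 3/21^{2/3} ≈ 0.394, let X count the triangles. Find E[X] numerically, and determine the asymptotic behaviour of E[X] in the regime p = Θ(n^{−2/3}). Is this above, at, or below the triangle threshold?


Number of potential triangles: C(21, 3) = 1330.
Each occurs with probability p³ ≈ (0.394)³ ≈ 6.12245e-02.
By linearity: E[X] = C(21, 3)·p³ ≈ 1330 · 6.12245e-02 ≈ 81.429.
Since α = 2/3 < 1, p = c/n^{2/3} ≫ 1/n is above the triangle threshold p ~ 1/n. Asymptotically E[X] ~ (c³/6)·n^{3(1−α)} = (3³/6)·n^{1} → ∞; triangles are abundant w.h.p.

E[X] ≈ 81.429; in regime p = Θ(1/n^{2/3}) E[X] diverges (above the triangle threshold p ~ 1/n).


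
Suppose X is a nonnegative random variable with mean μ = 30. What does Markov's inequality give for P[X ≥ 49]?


μ = E[X] = 30, a = 49.
Markov: P[X ≥ 49] ≤ μ/a = (30)/49 = 30/49.
Numerically: ≈ 0.612245.
(Since a = 49 > μ = 30.000000, the bound 30/49 is < 1 and informative.)

P[X ≥ 49] ≤ 30/49 ≈ 0.612245.


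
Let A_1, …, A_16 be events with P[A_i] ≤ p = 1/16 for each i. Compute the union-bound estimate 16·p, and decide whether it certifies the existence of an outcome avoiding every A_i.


Union bound: P[∪_{i=1}^{16} A_i] ≤ Σ_i P[A_i] ≤ 16·p = 16·(1/16) = 1.
Numerically: 1 ≈ 1.000.
Is 1 < 1? NO.
Since the bound 1 is ≥ 1, the union bound is uninformative here; it does NOT by itself certify existence.

16·p = 1 ≈ 1.000; existence NOT certified by the union bound.


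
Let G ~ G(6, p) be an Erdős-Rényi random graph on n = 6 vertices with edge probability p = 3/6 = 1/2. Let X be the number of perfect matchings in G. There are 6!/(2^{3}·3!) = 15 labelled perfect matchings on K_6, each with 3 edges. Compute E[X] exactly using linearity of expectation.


K_6 has 6!/(2^{3}·3!) = 15 labelled perfect matchings.
For each such perfect matching H, let X_H = 1 if all 3 edges of H are present in G. Then P[X_H = 1] = p^{3} = (1/2)^{3} = 1/8.
By linearity of expectation: E[X] = Σ_H E[X_H] = 15 · p^{3} = 15 · 1/8 = 15/8.
Numerically: E[X] ≈ 1.88.

E[X] = 15 · (1/2)^{3} = 15/8 ≈ 1.88.


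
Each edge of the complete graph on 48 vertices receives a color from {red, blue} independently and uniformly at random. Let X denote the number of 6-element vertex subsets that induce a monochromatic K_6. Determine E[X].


Let X = Σ_S X_S over the C(48, 6) = 12271512 subsets S of size 6, where X_S = 1 if the K_6 on S is monochromatic.
For a fixed S, the K_6 on S has C(6, 2) = 15 edges. P[all 15 edges red] = (1/2)^15, and likewise for blue, so P[monochromatic] = 2·(1/2)^15 = 2^{1 − 15} = 1/16384.
Summing: E[X] = C(48, 6) · 2^{1 − 15} = 12271512 · 1/16384 = 1533939/2048.
Numerically: E[X] ≈ 748.9937.

E[X] = C(48,6)·2^(1−C(6,2)) = 1533939/2048 ≈ 748.9937.


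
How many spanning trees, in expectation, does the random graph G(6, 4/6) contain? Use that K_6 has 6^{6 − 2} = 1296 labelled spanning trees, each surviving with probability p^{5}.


K_6 has 6^{6 − 2} = 1296 labelled spanning trees.
For each such spanning tree H, let X_H = 1 if all 5 edges of H are present in G. Then P[X_H = 1] = p^{5} = (2/3)^{5} = 32/243.
Summing the indicators: E[X] = Σ_H E[X_H] = 1296 · p^{5} = 1296 · 32/243 = 512/3.
Numerically: E[X] ≈ 170.7.

E[X] = 1296 · (2/3)^{5} = 512/3 ≈ 170.7.


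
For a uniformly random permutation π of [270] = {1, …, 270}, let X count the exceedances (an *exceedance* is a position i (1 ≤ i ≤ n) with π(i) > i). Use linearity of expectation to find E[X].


Write X = Σ_{i=1}^{270} X_i, where X_i = 1_{π(i) > i}.
For each fixed i, π(i) is uniform over {1, …, 270} (marginal of a uniform permutation), so P[π(i) > i] = (n − i)/n. Summing: Σ_{i=1}^{270} (n − i)/n = (0 + 1 + … + 269)/270 = 270(270 − 1)/(2·270) = (270 − 1)/2.
Hence E[X] = Σ_{i=1}^{270} (270 − i)/270 = 269/2 ≈ 134.5000.

E[X] = 269/2 = 134.5000.


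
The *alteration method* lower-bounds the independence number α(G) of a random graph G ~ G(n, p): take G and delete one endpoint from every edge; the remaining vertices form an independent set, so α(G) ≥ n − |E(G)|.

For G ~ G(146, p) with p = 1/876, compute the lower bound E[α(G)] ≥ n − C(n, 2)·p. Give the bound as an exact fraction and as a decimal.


E[|E(G)|] = C(146, 2)·p = 10585 · (1/876) = 145/12.
E[α(G)] ≥ n − E[|E(G)|] = 146 − 145/12 = 1607/12.
Numerically: ≈ 133.916667.
(This is only a lower bound; the true E[α(G)] may be larger.)

E[α(G)] ≥ 1607/12 ≈ 133.916667.


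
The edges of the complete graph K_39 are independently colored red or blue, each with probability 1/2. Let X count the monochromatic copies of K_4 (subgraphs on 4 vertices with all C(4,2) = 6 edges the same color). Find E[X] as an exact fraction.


Let X = Σ_S X_S over the C(39, 4) = 82251 subsets S of size 4, where X_S = 1 if the K_4 on S is monochromatic.
For a fixed S, the K_4 on S has C(4, 2) = 6 edges. P[all 6 edges red] = (1/2)^6, and likewise for blue, so P[monochromatic] = 2·(1/2)^6 = 2^{1 − 6} = 1/32.
By linearity of expectation: E[X] = C(39, 4) · 2^{1 − 6} = 82251 · 1/32 = 82251/32.
Numerically: E[X] ≈ 2570.343750.

E[X] = C(39,4)·2^(1−C(4,2)) = 82251/32 ≈ 2570.343750.


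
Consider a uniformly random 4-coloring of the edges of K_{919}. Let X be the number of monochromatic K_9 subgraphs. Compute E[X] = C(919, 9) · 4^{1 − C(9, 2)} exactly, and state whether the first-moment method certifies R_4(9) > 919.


E[X] = C(919, 9) · 4^{1 − 36} = 1238828681639563077558 · 4^{−35} = 1238828681639563077558/1180591620717411303424.
As a reduced fraction: E[X] = 619414340819781538779/590295810358705651712 ≈ 1.049.
Is E[X] < 1? NO.
Since E[X] ≥ 1, the first-moment bound is inconclusive at n = 919; it does NOT by itself certify R_4(9) > 919.

E[X] = 619414340819781538779/590295810358705651712 ≈ 1.049; E[X] ≥ 1; first-moment method inconclusive here.


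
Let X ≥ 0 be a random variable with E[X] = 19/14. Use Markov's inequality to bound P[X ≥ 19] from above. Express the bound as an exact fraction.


μ = E[X] = 19/14, a = 19.
Markov: P[X ≥ 19] ≤ μ/a = (19/14)/19 = 1/14.
Numerically: ≈ 0.07143.
(Since a = 19 > μ = 1.35714, the bound 1/14 is < 1 and informative.)

P[X ≥ 19] ≤ 1/14 ≈ 0.07143.


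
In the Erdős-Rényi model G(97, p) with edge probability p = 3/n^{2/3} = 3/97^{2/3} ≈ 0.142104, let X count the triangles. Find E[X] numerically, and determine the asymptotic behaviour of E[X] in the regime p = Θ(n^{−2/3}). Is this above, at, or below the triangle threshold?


Number of potential triangles: C(97, 3) = 147440.
Each occurs with probability p³ ≈ (0.142104)³ ≈ 2.86959294e-03.
By linearity: E[X] = C(97, 3)·p³ ≈ 147440 · 2.86959294e-03 ≈ 423.092784.
Since α = 2/3 < 1, p = c/n^{2/3} ≫ 1/n is above the triangle threshold p ~ 1/n. Asymptotically E[X] ~ (c³/6)·n^{3(1−α)} = (3³/6)·n^{1} → ∞; triangles are abundant w.h.p.

E[X] ≈ 423.092784; in regime p = Θ(1/n^{2/3}) E[X] diverges (above the triangle threshold p ~ 1/n).


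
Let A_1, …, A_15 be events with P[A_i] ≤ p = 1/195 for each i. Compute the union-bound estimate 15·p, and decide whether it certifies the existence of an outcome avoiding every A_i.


Union bound: P[∪_{i=1}^{15} A_i] ≤ Σ_i P[A_i] ≤ 15·p = 15·(1/195) = 1/13.
Numerically: 1/13 ≈ 0.0769231.
Is 1/13 < 1? YES.
Since P[∪ A_i] ≤ 1/13 < 1, the complement has P[∩ A_i^c] ≥ 1 − 1/13 = 12/13 > 0, so some outcome avoids every A_i.

15·p = 1/13 ≈ 0.0769231; existence CERTIFIED by the union bound.


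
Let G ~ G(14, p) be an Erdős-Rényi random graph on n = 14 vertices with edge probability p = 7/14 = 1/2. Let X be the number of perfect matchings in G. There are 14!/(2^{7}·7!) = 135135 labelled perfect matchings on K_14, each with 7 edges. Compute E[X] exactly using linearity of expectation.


K_14 has 14!/(2^{7}·7!) = 135135 labelled perfect matchings.
For each such perfect matching H, let X_H = 1 if all 7 edges of H are present in G. Then P[X_H = 1] = p^{7} = (1/2)^{7} = 1/128.
By linearity of expectation: E[X] = Σ_H E[X_H] = 135135 · p^{7} = 135135 · 1/128 = 135135/128.
Numerically: E[X] ≈ 1.06e+03.

E[X] = 135135 · (1/2)^{7} = 135135/128 ≈ 1.06e+03.


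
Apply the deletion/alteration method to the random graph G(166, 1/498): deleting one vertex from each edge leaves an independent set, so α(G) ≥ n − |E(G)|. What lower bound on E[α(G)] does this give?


E[|E(G)|] = C(166, 2)·p = 13695 · (1/498) = 55/2.
E[α(G)] ≥ n − E[|E(G)|] = 166 − 55/2 = 277/2.
Numerically: ≈ 138.500000.
(This is only a lower bound; the true E[α(G)] may be larger.)

E[α(G)] ≥ 277/2 ≈ 138.500000.


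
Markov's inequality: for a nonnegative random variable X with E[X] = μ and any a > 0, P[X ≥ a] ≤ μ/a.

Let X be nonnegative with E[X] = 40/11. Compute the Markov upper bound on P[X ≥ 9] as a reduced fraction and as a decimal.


μ = E[X] = 40/11, a = 9.
Markov: P[X ≥ 9] ≤ μ/a = (40/11)/9 = 40/99.
Numerically: ≈ 0.4040.
(Since a = 9 > μ = 3.6364, the bound 40/99 is < 1 and informative.)

P[X ≥ 9] ≤ 40/99 ≈ 0.4040.


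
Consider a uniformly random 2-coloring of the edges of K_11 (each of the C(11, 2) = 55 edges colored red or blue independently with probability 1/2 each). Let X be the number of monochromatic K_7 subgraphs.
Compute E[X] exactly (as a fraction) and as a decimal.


Let X = Σ_S X_S over the C(11, 7) = 330 subsets S of size 7, where X_S = 1 if the K_7 on S is monochromatic.
For a fixed S, the K_7 on S has C(7, 2) = 21 edges. P[all 21 edges red] = (1/2)^21, and likewise for blue, so P[monochromatic] = 2·(1/2)^21 = 2^{1 − 21} = 1/1048576.
By linearity: E[X] = C(11, 7) · 2^{1 − 21} = 330 · 1/1048576 = 165/524288.
Numerically: E[X] ≈ 0.000315.

E[X] = C(11,7)·2^(1−C(7,2)) = 165/524288 ≈ 0.000315.


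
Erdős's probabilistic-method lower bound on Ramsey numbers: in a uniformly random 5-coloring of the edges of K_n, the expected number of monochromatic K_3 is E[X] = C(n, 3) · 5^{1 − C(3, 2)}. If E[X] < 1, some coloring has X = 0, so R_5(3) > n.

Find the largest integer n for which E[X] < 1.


We need C(n, 3) · 5^{1 − 3} < 1, i.e. C(n, 3) < 5^{3 − 1} = 25.
Check values of n near the boundary:
  n = 3: C(3, 3) = 1; 1 < 25? YES
  n = 4: C(4, 3) = 4; 4 < 25? YES
  n = 5: C(5, 3) = 10; 10 < 25? YES
  n = 6: C(6, 3) = 20; 20 < 25? YES
  n = 7: C(7, 3) = 35; 35 < 25? NO
  n = 8: C(8, 3) = 56; 56 < 25? NO
The largest n with C(n, 3) < 25 is n = 6 (where E[X] = 4/5 ≈ 0.80000). Hence R_5(3) > 6, i.e. R_5(3) ≥ 7.

Largest n = 6; hence R_5(3) > 6.


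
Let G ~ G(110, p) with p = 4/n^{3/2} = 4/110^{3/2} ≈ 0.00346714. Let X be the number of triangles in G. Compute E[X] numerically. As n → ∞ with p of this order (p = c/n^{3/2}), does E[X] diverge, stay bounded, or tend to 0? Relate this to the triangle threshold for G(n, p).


Number of potential triangles: C(110, 3) = 215820.
Each occurs with probability p³ ≈ (0.00346714)³ ≈ 4.16785778e-08.
By linearity: E[X] = C(110, 3)·p³ ≈ 215820 · 4.16785778e-08 ≈ 0.008995.
Since α = 3/2 > 1, p = c/n^{3/2} = o(1/n) is below the triangle threshold p ~ 1/n. Asymptotically E[X] ~ (c³/6)·n^{3(1−α)} = (4³/6)·n^{-1.5} → 0, so by Markov's inequality G has no triangles w.h.p.

E[X] ≈ 0.008995; in regime p = Θ(1/n^{3/2}) E[X] tends to 0 (below the triangle threshold p ~ 1/n).


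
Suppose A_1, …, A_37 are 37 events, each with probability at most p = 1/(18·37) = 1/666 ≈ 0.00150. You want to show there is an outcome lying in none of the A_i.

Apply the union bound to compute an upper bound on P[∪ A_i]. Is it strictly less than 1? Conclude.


Union bound: P[∪_{i=1}^{37} A_i] ≤ Σ_i P[A_i] ≤ 37·p = 37·(1/666) = 1/18.
Numerically: 1/18 ≈ 0.05556.
Is 1/18 < 1? YES.
Since P[∪ A_i] ≤ 1/18 < 1, the complement has P[∩ A_i^c] ≥ 1 − 1/18 = 17/18 > 0, so some outcome avoids every A_i.

37·p = 1/18 ≈ 0.05556; existence CERTIFIED by the union bound.


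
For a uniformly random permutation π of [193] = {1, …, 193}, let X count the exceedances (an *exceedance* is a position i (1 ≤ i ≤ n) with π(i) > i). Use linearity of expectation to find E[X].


Write X = Σ_{i=1}^{193} X_i, where X_i = 1_{π(i) > i}.
For each fixed i, π(i) is uniform over {1, …, 193} (marginal of a uniform permutation), so P[π(i) > i] = (n − i)/n. Summing: Σ_{i=1}^{193} (n − i)/n = (0 + 1 + … + 192)/193 = 193(193 − 1)/(2·193) = (193 − 1)/2.
Hence E[X] = Σ_{i=1}^{193} (193 − i)/193 = 96 ≈ 96.00000.

E[X] = 96 = 96.00000.


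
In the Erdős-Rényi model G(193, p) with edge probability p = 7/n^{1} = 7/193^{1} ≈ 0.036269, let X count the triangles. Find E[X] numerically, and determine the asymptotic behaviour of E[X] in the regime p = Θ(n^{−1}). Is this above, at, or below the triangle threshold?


Number of potential triangles: C(193, 3) = 1179616.
Each occurs with probability p³ ≈ (0.036269)³ ≈ 4.7711404e-05.
By linearity: E[X] = C(193, 3)·p³ ≈ 1179616 · 4.7711404e-05 ≈ 56.28114.
Here α = 1, so p = 7/n is exactly at the triangle threshold p ~ 1/n. Asymptotically E[X] → c³/6 = 7³/6 = 343/6 ≈ 57.16667, a bounded constant. In this regime the triangle count is asymptotically Poisson(c³/6).

E[X] ≈ 56.28114; in regime p = Θ(1/n^{1}) E[X] stays bounded (at the triangle threshold p ~ 1/n).


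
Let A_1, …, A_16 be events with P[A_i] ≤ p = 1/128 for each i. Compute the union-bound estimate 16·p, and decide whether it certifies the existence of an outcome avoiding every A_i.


Union bound: P[∪_{i=1}^{16} A_i] ≤ Σ_i P[A_i] ≤ 16·p = 16·(1/128) = 1/8.
Numerically: 1/8 ≈ 0.125.
Is 1/8 < 1? YES.
Since P[∪ A_i] ≤ 1/8 < 1, the complement has P[∩ A_i^c] ≥ 1 − 1/8 = 7/8 > 0, so some outcome avoids every A_i.

16·p = 1/8 ≈ 0.125; existence CERTIFIED by the union bound.


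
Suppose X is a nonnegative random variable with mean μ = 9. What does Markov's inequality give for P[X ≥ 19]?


μ = E[X] = 9, a = 19.
Markov: P[X ≥ 19] ≤ μ/a = (9)/19 = 9/19.
Numerically: ≈ 0.47368.
(Since a = 19 > μ = 9.00000, the bound 9/19 is < 1 and informative.)

P[X ≥ 19] ≤ 9/19 ≈ 0.47368.
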